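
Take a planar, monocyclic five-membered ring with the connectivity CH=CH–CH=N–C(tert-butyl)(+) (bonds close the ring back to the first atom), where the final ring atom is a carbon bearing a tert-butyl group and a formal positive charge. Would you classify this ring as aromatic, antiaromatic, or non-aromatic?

Antiaromatic

Every ring atom contributes a p orbital perpendicular to the ring (the double-bond atoms are sp², each contributing one p electron; each sp² =N– keeps its lone pair in-plane and puts one electron into the π system; the carbocation has an empty p orbital), so the π system is cyclic and fully conjugated.
π-electron count: 2 × 2 = 4 from the double-bond units + 0 from the C(tert-butyl)(+) atom = 4.
4 = 4(1); a planar, fully conjugated 4n system is antiaromatic.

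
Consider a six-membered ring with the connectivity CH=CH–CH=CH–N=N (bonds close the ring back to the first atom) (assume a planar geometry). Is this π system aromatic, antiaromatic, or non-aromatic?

The p orbitals form a continuous loop: every atom in a ring double bond is sp² and brings one electron to the p orbital; each =N– nitrogen is pyridine-type (lone pair in the sp² plane, one electron in the p orbital). The ring is fully conjugated.
Tallying contributions gives 3 × 2 = 6 from the 3 double-bond units.
Since 6 = 4·1 + 2, the ring meets the 4n+2 criterion.

Aromatic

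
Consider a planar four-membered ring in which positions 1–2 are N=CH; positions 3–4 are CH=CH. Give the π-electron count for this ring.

4

Check conjugation: the double-bond atoms are sp², each contributing one p electron; each =N– nitrogen is pyridine-type (lone pair in the sp² plane, one electron in the p orbital) — every position has a p orbital, so the cyclic π system is continuous.
Counting π electrons: 2 × 2 = 4 from the 2 double-bond units.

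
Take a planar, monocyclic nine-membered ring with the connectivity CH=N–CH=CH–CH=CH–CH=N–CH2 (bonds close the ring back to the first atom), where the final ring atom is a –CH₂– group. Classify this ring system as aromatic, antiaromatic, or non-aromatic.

The CH2 position has four σ bonds — the tetrahedral CH₂ carbon is sp³ and has no p orbital in the ring π system — so the cyclic conjugation is interrupted.
A ring that is not fully conjugated cannot be aromatic or antiaromatic regardless of its π-electron count.

Non-aromatic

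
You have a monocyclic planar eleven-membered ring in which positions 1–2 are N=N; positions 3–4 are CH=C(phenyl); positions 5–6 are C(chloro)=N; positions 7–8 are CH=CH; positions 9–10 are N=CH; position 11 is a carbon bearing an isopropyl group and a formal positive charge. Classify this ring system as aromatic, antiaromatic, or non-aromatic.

Every ring atom contributes a p orbital perpendicular to the ring (the double-bond atoms are sp², each contributing one p electron; each =N– nitrogen is pyridine-type (lone pair in the sp² plane, one electron in the p orbital); the carbocation has an empty p orbital), so the π system is cyclic and fully conjugated.
Counting π electrons: 5 × 2 = 10 from the double-bond units + 0 from the C(isopropyl)(+) atom = 10.
That gives a 4n+2 count (10, n = 2).

Aromatic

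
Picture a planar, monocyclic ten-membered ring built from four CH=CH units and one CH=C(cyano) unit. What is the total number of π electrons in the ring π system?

All ring atoms are sp² and supply a p orbital to the ring (each doubly-bonded ring atom is sp² with one p-orbital electron); the conjugation is uninterrupted.
Counting π electrons: 5 × 2 = 10 from the 5 double-bond units.

10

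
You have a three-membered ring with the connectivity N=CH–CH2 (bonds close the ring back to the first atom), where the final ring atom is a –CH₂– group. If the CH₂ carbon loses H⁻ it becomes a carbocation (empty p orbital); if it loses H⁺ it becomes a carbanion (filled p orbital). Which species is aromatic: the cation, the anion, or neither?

In both ions every ring atom is sp² and contributes a p orbital, so both rings are fully conjugated.
Cation: 1 × 2 + 0 = 2 π electrons → 4(0)+2, aromatic.
Anion: 1 × 2 + 2 = 4 π electrons → 4(1), antiaromatic.

The cation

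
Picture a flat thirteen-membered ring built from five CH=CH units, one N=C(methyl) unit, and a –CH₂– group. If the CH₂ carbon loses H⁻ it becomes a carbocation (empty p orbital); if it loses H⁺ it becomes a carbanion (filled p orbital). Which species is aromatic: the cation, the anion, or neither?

The anion

Both ions have a continuous loop of p orbitals — each ring atom is sp².
Cation: 6 × 2 + 0 = 12 π electrons → 4(3), antiaromatic.
Anion: 6 × 2 + 2 = 14 π electrons → 4(3)+2, aromatic.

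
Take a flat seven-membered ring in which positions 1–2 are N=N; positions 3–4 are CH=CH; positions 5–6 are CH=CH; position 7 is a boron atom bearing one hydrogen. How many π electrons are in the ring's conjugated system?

Check conjugation: each doubly-bonded ring atom is sp² with one p-orbital electron; each =N– nitrogen is pyridine-type (lone pair in the sp² plane, one electron in the p orbital); the boron has an empty p orbital — every position has a p orbital, so the cyclic π system is continuous.
Tallying contributions gives 3 × 2 = 6 from the double-bond units + 0 from the BH atom = 6.

6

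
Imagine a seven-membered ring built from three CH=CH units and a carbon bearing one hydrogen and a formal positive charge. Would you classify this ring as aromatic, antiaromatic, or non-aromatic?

Aromatic

Check conjugation: every atom in a ring double bond is sp² and brings one electron to the p orbital; the carbocation has an empty p orbital — every position has a p orbital, so the cyclic π system is continuous.
Adding the contributions, 3 × 2 = 6 from the double-bond units + 0 from the CH(+) atom = 6.
6 = 4(1) + 2, which satisfies Hückel's 4n+2 rule.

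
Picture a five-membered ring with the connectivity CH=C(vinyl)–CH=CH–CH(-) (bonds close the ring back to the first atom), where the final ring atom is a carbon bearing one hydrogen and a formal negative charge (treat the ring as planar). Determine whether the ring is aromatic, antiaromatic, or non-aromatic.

Aromatic

The p orbitals form a continuous loop: every atom in a ring double bond is sp² and brings one electron to the p orbital; the carbanion's lone pair occupies the p orbital. The ring is fully conjugated.
Adding the contributions, 2 × 2 = 4 from the double-bond units + 2 from the CH(-) atom = 6.
With 6 π electrons (n = 1), the Hückel 4n+2 condition holds.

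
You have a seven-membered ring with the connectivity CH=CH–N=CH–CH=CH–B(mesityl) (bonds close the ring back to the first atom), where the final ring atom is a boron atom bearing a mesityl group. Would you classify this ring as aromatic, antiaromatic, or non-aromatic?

Every ring atom contributes a p orbital perpendicular to the ring (the double-bond atoms are sp², each contributing one p electron; each sp² =N– keeps its lone pair in-plane and puts one electron into the π system; the boron has an empty p orbital), so the π system is cyclic and fully conjugated.
Tallying contributions gives 3 × 2 = 6 from the double-bond units + 0 from the B(mesityl) atom = 6.
6 = 4(1) + 2, which satisfies Hückel's 4n+2 rule.

Aromatic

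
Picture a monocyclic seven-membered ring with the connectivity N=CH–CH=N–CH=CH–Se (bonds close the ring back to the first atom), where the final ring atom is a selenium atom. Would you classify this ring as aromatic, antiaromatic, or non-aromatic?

Every ring atom contributes a p orbital perpendicular to the ring (every atom in a ring double bond is sp² and brings one electron to the p orbital; the doubly-bonded nitrogens are pyridine-type — their lone pairs lie in the ring plane, leaving one electron in the p orbital; the selenium donates one lone pair from its p orbital), so the π system is cyclic and fully conjugated.
Adding the contributions, 3 × 2 = 6 from the double-bond units + 2 from the Se atom = 8.
A 4n π count (8, n = 2) in a planar conjugated ring means antiaromatic.

Antiaromatic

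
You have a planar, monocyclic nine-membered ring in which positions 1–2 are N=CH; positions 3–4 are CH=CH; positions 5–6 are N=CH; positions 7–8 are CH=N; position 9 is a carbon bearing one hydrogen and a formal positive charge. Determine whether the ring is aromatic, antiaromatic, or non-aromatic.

Antiaromatic

Check conjugation: each doubly-bonded ring atom is sp² with one p-orbital electron; each sp² =N– keeps its lone pair in-plane and puts one electron into the π system; the carbocation has an empty p orbital — every position has a p orbital, so the cyclic π system is continuous.
Tallying contributions gives 4 × 2 = 8 from the double-bond units + 0 from the CH(+) atom = 8.
8 = 4(2); a planar, fully conjugated 4n system is antiaromatic.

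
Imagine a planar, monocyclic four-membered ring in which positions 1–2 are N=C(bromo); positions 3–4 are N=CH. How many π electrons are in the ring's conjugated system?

4

All ring atoms are sp² and supply a p orbital to the ring (every atom in a ring double bond is sp² and brings one electron to the p orbital; the doubly-bonded nitrogens are pyridine-type — their lone pairs lie in the ring plane, leaving one electron in the p orbital); the conjugation is uninterrupted.
Counting π electrons: 2 × 2 = 4 from the 2 double-bond units.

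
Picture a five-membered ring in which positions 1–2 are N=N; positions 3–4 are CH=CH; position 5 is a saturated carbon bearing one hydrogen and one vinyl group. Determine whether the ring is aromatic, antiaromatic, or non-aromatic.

Non-aromatic

The CH(vinyl) position has four σ bonds — that saturated carbon is sp³ and has no p orbital in the ring π system — so the cyclic conjugation is interrupted.
A ring that is not fully conjugated cannot be aromatic or antiaromatic regardless of its π-electron count.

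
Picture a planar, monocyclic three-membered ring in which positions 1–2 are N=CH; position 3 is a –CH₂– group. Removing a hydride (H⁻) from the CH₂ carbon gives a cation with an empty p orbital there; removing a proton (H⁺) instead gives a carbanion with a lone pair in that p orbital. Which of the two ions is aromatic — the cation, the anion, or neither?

The cation

Once that carbon is sp², every ring atom has a p orbital and both ions are fully conjugated.
Cation: 1 × 2 + 0 = 2 π electrons → 4(0)+2, aromatic.
Anion: 1 × 2 + 2 = 4 π electrons → 4(1), antiaromatic.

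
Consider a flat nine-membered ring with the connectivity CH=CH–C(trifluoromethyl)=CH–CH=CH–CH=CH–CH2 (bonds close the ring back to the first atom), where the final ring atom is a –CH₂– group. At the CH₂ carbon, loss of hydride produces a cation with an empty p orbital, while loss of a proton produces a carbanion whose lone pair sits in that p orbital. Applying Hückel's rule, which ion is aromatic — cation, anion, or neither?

Both ions have a continuous loop of p orbitals — each ring atom is sp².
Cation: 4 × 2 + 0 = 8 π electrons → 4(2), antiaromatic.
Anion: 4 × 2 + 2 = 10 π electrons → 4(2)+2, aromatic.

The anion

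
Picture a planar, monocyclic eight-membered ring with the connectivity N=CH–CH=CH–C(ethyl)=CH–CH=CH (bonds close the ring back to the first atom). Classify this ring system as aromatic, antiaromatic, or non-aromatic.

Antiaromatic

Every ring atom contributes a p orbital perpendicular to the ring (every atom in a ring double bond is sp² and brings one electron to the p orbital; each sp² =N– keeps its lone pair in-plane and puts one electron into the π system), so the π system is cyclic and fully conjugated.
Counting π electrons: 4 × 2 = 8 from the 4 double-bond units.
A 4n π count (8, n = 2) in a planar conjugated ring means antiaromatic.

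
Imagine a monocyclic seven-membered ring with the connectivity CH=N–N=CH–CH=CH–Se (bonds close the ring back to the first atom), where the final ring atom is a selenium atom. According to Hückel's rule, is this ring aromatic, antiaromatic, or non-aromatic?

Every ring atom contributes a p orbital perpendicular to the ring (the double-bond atoms are sp², each contributing one p electron; each =N– nitrogen is pyridine-type (lone pair in the sp² plane, one electron in the p orbital); the selenium donates one lone pair from its p orbital), so the π system is cyclic and fully conjugated.
Counting π electrons: 3 × 2 = 6 from the double-bond units + 2 from the Se atom = 8.
8 = 4(2); a planar, fully conjugated 4n system is antiaromatic.

Antiaromatic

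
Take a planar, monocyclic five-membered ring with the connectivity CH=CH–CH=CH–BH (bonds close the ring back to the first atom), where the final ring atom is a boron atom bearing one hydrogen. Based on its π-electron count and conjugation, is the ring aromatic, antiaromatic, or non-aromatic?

All ring atoms are sp² and supply a p orbital to the ring (every atom in a ring double bond is sp² and brings one electron to the p orbital; the boron has an empty p orbital); the conjugation is uninterrupted.
π-electron count: 2 × 2 = 4 from the double-bond units + 0 from the BH atom = 4.
4 = 4(1); a planar, fully conjugated 4n system is antiaromatic.
(The species described is borole.)

Antiaromatic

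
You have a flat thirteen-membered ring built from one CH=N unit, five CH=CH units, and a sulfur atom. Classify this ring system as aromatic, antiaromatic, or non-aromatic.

Aromatic

Check conjugation: the double-bond atoms are sp², each contributing one p electron; each sp² =N– keeps its lone pair in-plane and puts one electron into the π system; the sulfur donates one lone pair from its p orbital — every position has a p orbital, so the cyclic π system is continuous.
Adding the contributions, 6 × 2 = 12 from the double-bond units + 2 from the S atom = 14.
With 14 π electrons (n = 3), the Hückel 4n+2 condition holds.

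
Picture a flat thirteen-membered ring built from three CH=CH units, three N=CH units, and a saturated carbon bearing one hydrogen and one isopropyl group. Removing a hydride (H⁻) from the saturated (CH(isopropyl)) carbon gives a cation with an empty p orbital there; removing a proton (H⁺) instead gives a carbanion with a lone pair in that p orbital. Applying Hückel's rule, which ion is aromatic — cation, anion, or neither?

In both ions every ring atom is sp² and contributes a p orbital, so both rings are fully conjugated.
Cation: 6 × 2 + 0 = 12 π electrons → 4(3), antiaromatic.
Anion: 6 × 2 + 2 = 14 π electrons → 4(3)+2, aromatic.

The anion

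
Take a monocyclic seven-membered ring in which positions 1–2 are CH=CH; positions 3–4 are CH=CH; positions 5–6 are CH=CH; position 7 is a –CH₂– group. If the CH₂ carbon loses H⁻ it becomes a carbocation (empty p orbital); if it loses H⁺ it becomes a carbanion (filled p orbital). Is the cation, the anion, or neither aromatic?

In either ion the ring is fully conjugated: every atom, including the new sp² carbon, supplies a p orbital.
Cation: 3 × 2 + 0 = 6 π electrons → 4(1)+2, aromatic.
Anion: 3 × 2 + 2 = 8 π electrons → 4(2), antiaromatic.

The cation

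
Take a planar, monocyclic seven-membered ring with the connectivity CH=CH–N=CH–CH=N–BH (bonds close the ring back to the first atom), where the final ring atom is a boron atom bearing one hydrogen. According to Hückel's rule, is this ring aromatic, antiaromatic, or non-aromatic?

Aromatic

Check conjugation: every atom in a ring double bond is sp² and brings one electron to the p orbital; the doubly-bonded nitrogens are pyridine-type — their lone pairs lie in the ring plane, leaving one electron in the p orbital; the boron has an empty p orbital — every position has a p orbital, so the cyclic π system is continuous.
Counting π electrons: 3 × 2 = 6 from the double-bond units + 0 from the BH atom = 6.
6 = 4(1) + 2, which satisfies Hückel's 4n+2 rule.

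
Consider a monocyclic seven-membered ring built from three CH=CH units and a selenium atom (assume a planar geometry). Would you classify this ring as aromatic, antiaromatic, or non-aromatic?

Antiaromatic

Check conjugation: each doubly-bonded ring atom is sp² with one p-orbital electron; the selenium donates one lone pair from its p orbital — every position has a p orbital, so the cyclic π system is continuous.
Adding the contributions, 3 × 2 = 6 from the double-bond units + 2 from the Se atom = 8.
8 = 4(2); a planar, fully conjugated 4n system is antiaromatic.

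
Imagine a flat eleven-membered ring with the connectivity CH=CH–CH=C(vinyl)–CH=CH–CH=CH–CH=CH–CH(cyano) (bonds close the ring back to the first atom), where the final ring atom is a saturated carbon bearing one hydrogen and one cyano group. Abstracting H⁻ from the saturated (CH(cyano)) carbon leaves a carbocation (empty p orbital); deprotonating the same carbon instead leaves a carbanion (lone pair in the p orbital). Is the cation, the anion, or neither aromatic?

In either ion the ring is fully conjugated: every atom, including the new sp² carbon, supplies a p orbital.
Cation: 5 × 2 + 0 = 10 π electrons → 4(2)+2, aromatic.
Anion: 5 × 2 + 2 = 12 π electrons → 4(3), antiaromatic.

The cation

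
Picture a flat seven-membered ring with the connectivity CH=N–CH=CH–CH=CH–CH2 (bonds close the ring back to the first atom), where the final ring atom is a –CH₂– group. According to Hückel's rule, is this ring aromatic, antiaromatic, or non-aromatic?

At the CH2 position, the tetrahedral CH₂ carbon is sp³ and has no p orbital in the ring π system; the ring's p-orbital overlap is broken there.
Broken conjugation rules out both aromaticity and antiaromaticity.

Non-aromatic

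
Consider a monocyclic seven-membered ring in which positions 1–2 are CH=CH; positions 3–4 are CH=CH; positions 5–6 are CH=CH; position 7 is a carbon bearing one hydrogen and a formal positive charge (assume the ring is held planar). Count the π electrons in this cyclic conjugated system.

6

Every ring atom contributes a p orbital perpendicular to the ring (every atom in a ring double bond is sp² and brings one electron to the p orbital; the carbocation has an empty p orbital), so the π system is cyclic and fully conjugated.
Tallying contributions gives 3 × 2 = 6 from the double-bond units + 0 from the CH(+) atom = 6.
(The species described is the tropylium cation.)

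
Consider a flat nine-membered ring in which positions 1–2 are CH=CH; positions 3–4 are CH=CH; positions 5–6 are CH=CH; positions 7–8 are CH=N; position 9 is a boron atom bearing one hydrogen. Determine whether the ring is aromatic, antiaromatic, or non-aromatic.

Antiaromatic

The p orbitals form a continuous loop: each doubly-bonded ring atom is sp² with one p-orbital electron; the doubly-bonded nitrogens are pyridine-type — their lone pairs lie in the ring plane, leaving one electron in the p orbital; the boron has an empty p orbital. The ring is fully conjugated.
π-electron count: 4 × 2 = 8 from the double-bond units + 0 from the BH atom = 8.
A 4n π count (8, n = 2) in a planar conjugated ring means antiaromatic.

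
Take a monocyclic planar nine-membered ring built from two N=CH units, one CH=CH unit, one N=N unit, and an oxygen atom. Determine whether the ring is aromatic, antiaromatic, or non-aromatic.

Aromatic

The p orbitals form a continuous loop: every atom in a ring double bond is sp² and brings one electron to the p orbital; each =N– nitrogen is pyridine-type (lone pair in the sp² plane, one electron in the p orbital); the oxygen donates one lone pair from its p orbital. The ring is fully conjugated.
Adding the contributions, 4 × 2 = 8 from the double-bond units + 2 from the O atom = 10.
That gives a 4n+2 count (10, n = 2).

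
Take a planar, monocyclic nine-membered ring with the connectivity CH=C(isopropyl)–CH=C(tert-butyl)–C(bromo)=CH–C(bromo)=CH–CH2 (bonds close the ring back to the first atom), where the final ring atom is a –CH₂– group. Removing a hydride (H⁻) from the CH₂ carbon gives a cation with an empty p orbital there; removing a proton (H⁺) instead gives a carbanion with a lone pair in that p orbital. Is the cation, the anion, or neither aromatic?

The anion

Both ions have a continuous loop of p orbitals — each ring atom is sp².
Cation: 4 × 2 + 0 = 8 π electrons → 4(2), antiaromatic.
Anion: 4 × 2 + 2 = 10 π electrons → 4(2)+2, aromatic.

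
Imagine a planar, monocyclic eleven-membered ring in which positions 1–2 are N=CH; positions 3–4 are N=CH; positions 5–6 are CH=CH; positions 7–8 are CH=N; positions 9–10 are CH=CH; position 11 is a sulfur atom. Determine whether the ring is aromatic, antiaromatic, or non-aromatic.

The p orbitals form a continuous loop: every atom in a ring double bond is sp² and brings one electron to the p orbital; the doubly-bonded nitrogens are pyridine-type — their lone pairs lie in the ring plane, leaving one electron in the p orbital; the sulfur donates one lone pair from its p orbital. The ring is fully conjugated.
Counting π electrons: 5 × 2 = 10 from the double-bond units + 2 from the S atom = 12.
12 = 4(3); a planar, fully conjugated 4n system is antiaromatic.

Antiaromatic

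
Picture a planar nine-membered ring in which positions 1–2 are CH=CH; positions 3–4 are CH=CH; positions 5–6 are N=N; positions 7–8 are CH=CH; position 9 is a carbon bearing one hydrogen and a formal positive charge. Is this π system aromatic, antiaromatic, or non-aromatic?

Check conjugation: each doubly-bonded ring atom is sp² with one p-orbital electron; each =N– nitrogen is pyridine-type (lone pair in the sp² plane, one electron in the p orbital); the carbocation has an empty p orbital — every position has a p orbital, so the cyclic π system is continuous.
π-electron count: 4 × 2 = 8 from the double-bond units + 0 from the CH(+) atom = 8.
8 = 4(2); a planar, fully conjugated 4n system is antiaromatic.

Antiaromatic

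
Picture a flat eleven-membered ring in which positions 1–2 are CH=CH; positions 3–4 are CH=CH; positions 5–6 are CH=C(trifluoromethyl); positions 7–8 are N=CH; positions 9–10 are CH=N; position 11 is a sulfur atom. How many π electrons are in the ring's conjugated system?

12

The p orbitals form a continuous loop: the double-bond atoms are sp², each contributing one p electron; each =N– nitrogen is pyridine-type (lone pair in the sp² plane, one electron in the p orbital); the sulfur donates one lone pair from its p orbital. The ring is fully conjugated.
Tallying contributions gives 5 × 2 = 10 from the double-bond units + 2 from the S atom = 12.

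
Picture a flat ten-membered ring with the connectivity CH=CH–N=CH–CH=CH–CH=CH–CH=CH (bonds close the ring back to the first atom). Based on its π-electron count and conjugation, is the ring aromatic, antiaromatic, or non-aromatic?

Check conjugation: the double-bond atoms are sp², each contributing one p electron; each =N– nitrogen is pyridine-type (lone pair in the sp² plane, one electron in the p orbital) — every position has a p orbital, so the cyclic π system is continuous.
Tallying contributions gives 5 × 2 = 10 from the 5 double-bond units.
Since 10 = 4·2 + 2, the ring meets the 4n+2 criterion.

Aromatic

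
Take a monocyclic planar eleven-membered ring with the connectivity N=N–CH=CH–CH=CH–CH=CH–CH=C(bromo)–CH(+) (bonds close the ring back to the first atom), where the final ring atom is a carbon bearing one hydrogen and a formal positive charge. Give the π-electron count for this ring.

10

The p orbitals form a continuous loop: each doubly-bonded ring atom is sp² with one p-orbital electron; each sp² =N– keeps its lone pair in-plane and puts one electron into the π system; the carbocation has an empty p orbital. The ring is fully conjugated.
Tallying contributions gives 5 × 2 = 10 from the double-bond units + 0 from the CH(+) atom = 10.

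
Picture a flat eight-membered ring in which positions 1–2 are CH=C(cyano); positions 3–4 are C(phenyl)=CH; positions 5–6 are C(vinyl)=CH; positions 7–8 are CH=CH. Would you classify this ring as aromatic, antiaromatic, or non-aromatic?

Antiaromatic

The p orbitals form a continuous loop: each doubly-bonded ring atom is sp² with one p-orbital electron. The ring is fully conjugated.
Adding the contributions, 4 × 2 = 8 from the 4 double-bond units.
8 is a 4n count (n = 2), so the planar conjugated ring is antiaromatic.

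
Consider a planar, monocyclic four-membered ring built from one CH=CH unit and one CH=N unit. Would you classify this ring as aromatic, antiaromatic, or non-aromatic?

Every ring atom contributes a p orbital perpendicular to the ring (each doubly-bonded ring atom is sp² with one p-orbital electron; each sp² =N– keeps its lone pair in-plane and puts one electron into the π system), so the π system is cyclic and fully conjugated.
π-electron count: 2 × 2 = 4 from the 2 double-bond units.
4 = 4(1); a planar, fully conjugated 4n system is antiaromatic.

Antiaromatic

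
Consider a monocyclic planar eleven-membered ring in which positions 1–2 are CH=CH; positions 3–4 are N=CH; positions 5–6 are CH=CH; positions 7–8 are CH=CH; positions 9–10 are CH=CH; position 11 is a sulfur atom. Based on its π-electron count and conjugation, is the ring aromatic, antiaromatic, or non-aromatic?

Antiaromatic

Every ring atom contributes a p orbital perpendicular to the ring (each doubly-bonded ring atom is sp² with one p-orbital electron; each =N– nitrogen is pyridine-type (lone pair in the sp² plane, one electron in the p orbital); the sulfur donates one lone pair from its p orbital), so the π system is cyclic and fully conjugated.
π-electron count: 5 × 2 = 10 from the double-bond units + 2 from the S atom = 12.
With 12 = 4·3 π electrons, Hückel's rule classifies the planar ring as antiaromatic.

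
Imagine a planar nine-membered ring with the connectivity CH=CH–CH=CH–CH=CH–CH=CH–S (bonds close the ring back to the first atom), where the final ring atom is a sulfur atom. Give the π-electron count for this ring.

10

Every ring atom contributes a p orbital perpendicular to the ring (each doubly-bonded ring atom is sp² with one p-orbital electron; the sulfur donates one lone pair from its p orbital), so the π system is cyclic and fully conjugated.
Adding the contributions, 4 × 2 = 8 from the double-bond units + 2 from the S atom = 10.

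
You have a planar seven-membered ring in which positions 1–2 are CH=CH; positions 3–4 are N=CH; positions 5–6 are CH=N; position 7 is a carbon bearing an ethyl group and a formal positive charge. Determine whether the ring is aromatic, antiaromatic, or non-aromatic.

Aromatic

Every ring atom contributes a p orbital perpendicular to the ring (each doubly-bonded ring atom is sp² with one p-orbital electron; each =N– nitrogen is pyridine-type (lone pair in the sp² plane, one electron in the p orbital); the carbocation has an empty p orbital), so the π system is cyclic and fully conjugated.
Counting π electrons: 3 × 2 = 6 from the double-bond units + 0 from the C(ethyl)(+) atom = 6.
With 6 π electrons (n = 1), the Hückel 4n+2 condition holds.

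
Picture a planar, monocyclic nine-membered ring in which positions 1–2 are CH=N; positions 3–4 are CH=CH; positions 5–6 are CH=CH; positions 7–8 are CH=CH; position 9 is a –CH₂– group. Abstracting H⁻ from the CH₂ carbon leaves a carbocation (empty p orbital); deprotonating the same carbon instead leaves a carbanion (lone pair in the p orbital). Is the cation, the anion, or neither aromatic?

Once that carbon is sp², every ring atom has a p orbital and both ions are fully conjugated.
Cation: 4 × 2 + 0 = 8 π electrons → 4(2), antiaromatic.
Anion: 4 × 2 + 2 = 10 π electrons → 4(2)+2, aromatic.

The anion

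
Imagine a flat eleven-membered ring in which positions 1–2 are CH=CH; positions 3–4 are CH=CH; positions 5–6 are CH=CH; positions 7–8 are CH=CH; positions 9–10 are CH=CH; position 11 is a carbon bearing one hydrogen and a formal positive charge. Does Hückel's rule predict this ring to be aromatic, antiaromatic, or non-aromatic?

Check conjugation: every atom in a ring double bond is sp² and brings one electron to the p orbital; the carbocation has an empty p orbital — every position has a p orbital, so the cyclic π system is continuous.
Adding the contributions, 5 × 2 = 10 from the double-bond units + 0 from the CH(+) atom = 10.
Since 10 = 4·2 + 2, the ring meets the 4n+2 criterion.

Aromatic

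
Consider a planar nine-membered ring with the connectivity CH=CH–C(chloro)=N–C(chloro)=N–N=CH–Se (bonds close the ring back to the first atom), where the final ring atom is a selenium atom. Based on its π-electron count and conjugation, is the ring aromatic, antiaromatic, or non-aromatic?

Aromatic

Every ring atom contributes a p orbital perpendicular to the ring (every atom in a ring double bond is sp² and brings one electron to the p orbital; the doubly-bonded nitrogens are pyridine-type — their lone pairs lie in the ring plane, leaving one electron in the p orbital; the selenium donates one lone pair from its p orbital), so the π system is cyclic and fully conjugated.
Tallying contributions gives 4 × 2 = 8 from the double-bond units + 2 from the Se atom = 10.
10 = 4(2) + 2, which satisfies Hückel's 4n+2 rule.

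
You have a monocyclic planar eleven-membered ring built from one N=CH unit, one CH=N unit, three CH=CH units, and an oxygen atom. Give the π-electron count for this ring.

The p orbitals form a continuous loop: each doubly-bonded ring atom is sp² with one p-orbital electron; each sp² =N– keeps its lone pair in-plane and puts one electron into the π system; the oxygen donates one lone pair from its p orbital. The ring is fully conjugated.
Counting π electrons: 5 × 2 = 10 from the double-bond units + 2 from the O atom = 12.

12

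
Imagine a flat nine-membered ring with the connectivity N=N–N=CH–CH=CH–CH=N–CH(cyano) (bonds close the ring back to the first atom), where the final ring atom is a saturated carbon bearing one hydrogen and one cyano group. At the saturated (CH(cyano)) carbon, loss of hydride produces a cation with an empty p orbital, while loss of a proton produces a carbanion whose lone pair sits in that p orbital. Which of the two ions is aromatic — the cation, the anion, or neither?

In either ion the ring is fully conjugated: every atom, including the new sp² carbon, supplies a p orbital.
Cation: 4 × 2 + 0 = 8 π electrons → 4(2), antiaromatic.
Anion: 4 × 2 + 2 = 10 π electrons → 4(2)+2, aromatic.

The anion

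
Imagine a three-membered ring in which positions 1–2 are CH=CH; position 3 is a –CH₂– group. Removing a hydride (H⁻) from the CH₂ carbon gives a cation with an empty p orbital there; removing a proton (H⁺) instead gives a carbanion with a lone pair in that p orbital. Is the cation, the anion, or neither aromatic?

In either ion the ring is fully conjugated: every atom, including the new sp² carbon, supplies a p orbital.
Cation: 1 × 2 + 0 = 2 π electrons → 4(0)+2, aromatic.
Anion: 1 × 2 + 2 = 4 π electrons → 4(1), antiaromatic.

The cation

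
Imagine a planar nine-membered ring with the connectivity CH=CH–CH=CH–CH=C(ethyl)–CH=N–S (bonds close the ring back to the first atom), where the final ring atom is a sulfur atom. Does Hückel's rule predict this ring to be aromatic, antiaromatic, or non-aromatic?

Every ring atom contributes a p orbital perpendicular to the ring (the double-bond atoms are sp², each contributing one p electron; the doubly-bonded nitrogens are pyridine-type — their lone pairs lie in the ring plane, leaving one electron in the p orbital; the sulfur donates one lone pair from its p orbital), so the π system is cyclic and fully conjugated.
Counting π electrons: 4 × 2 = 8 from the double-bond units + 2 from the S atom = 10.
With 10 π electrons (n = 2), the Hückel 4n+2 condition holds.

Aromatic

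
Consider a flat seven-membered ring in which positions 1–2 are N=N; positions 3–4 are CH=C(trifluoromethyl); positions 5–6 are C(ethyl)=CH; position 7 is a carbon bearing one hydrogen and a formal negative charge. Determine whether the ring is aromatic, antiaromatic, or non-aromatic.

Antiaromatic

Every ring atom contributes a p orbital perpendicular to the ring (every atom in a ring double bond is sp² and brings one electron to the p orbital; the doubly-bonded nitrogens are pyridine-type — their lone pairs lie in the ring plane, leaving one electron in the p orbital; the carbanion's lone pair occupies the p orbital), so the π system is cyclic and fully conjugated.
π-electron count: 3 × 2 = 6 from the double-bond units + 2 from the CH(-) atom = 8.
With 8 = 4·2 π electrons, Hückel's rule classifies the planar ring as antiaromatic.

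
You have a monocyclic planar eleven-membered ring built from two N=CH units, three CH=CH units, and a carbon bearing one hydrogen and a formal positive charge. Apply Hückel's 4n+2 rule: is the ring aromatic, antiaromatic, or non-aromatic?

Aromatic

All ring atoms are sp² and supply a p orbital to the ring (the double-bond atoms are sp², each contributing one p electron; each sp² =N– keeps its lone pair in-plane and puts one electron into the π system; the carbocation has an empty p orbital); the conjugation is uninterrupted.
Tallying contributions gives 5 × 2 = 10 from the double-bond units + 0 from the CH(+) atom = 10.
That gives a 4n+2 count (10, n = 2).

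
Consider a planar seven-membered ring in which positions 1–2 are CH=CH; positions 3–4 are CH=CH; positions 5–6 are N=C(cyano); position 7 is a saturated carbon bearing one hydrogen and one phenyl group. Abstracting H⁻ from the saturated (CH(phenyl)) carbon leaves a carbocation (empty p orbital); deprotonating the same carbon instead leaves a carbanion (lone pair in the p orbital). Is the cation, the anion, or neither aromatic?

The cation

In both ions every ring atom is sp² and contributes a p orbital, so both rings are fully conjugated.
Cation: 3 × 2 + 0 = 6 π electrons → 4(1)+2, aromatic.
Anion: 3 × 2 + 2 = 8 π electrons → 4(2), antiaromatic.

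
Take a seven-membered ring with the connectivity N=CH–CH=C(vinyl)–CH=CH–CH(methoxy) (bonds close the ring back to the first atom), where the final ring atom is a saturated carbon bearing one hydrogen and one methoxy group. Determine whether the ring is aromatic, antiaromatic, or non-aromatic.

The CH(methoxy) position has four σ bonds — that saturated carbon is sp³ and has no p orbital in the ring π system — so the cyclic conjugation is interrupted.
A ring that is not fully conjugated cannot be aromatic or antiaromatic regardless of its π-electron count.

Non-aromatic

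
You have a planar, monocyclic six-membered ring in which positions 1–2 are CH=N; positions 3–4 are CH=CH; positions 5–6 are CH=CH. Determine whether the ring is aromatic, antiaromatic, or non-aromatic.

The p orbitals form a continuous loop: each doubly-bonded ring atom is sp² with one p-orbital electron; each =N– nitrogen is pyridine-type (lone pair in the sp² plane, one electron in the p orbital). The ring is fully conjugated.
Adding the contributions, 3 × 2 = 6 from the 3 double-bond units.
With 6 π electrons (n = 1), the Hückel 4n+2 condition holds.

Aromatic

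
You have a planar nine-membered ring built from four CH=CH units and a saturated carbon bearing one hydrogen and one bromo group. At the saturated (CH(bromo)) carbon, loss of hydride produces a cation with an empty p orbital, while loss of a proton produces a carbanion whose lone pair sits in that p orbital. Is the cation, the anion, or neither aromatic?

Once that carbon is sp², every ring atom has a p orbital and both ions are fully conjugated.
Cation: 4 × 2 + 0 = 8 π electrons → 4(2), antiaromatic.
Anion: 4 × 2 + 2 = 10 π electrons → 4(2)+2, aromatic.

The anion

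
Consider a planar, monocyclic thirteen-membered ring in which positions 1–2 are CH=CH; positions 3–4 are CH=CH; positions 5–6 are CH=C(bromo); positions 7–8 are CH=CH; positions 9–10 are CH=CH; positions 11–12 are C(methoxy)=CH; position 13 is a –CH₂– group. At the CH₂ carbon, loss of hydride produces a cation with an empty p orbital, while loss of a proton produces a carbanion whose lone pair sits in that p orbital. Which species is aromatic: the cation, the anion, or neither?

In either ion the ring is fully conjugated: every atom, including the new sp² carbon, supplies a p orbital.
Cation: 6 × 2 + 0 = 12 π electrons → 4(3), antiaromatic.
Anion: 6 × 2 + 2 = 14 π electrons → 4(3)+2, aromatic.

The anion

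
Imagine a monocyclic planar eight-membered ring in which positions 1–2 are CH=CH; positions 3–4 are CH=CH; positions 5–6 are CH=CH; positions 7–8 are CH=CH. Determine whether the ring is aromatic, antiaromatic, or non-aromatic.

Antiaromatic

Every ring atom contributes a p orbital perpendicular to the ring (each doubly-bonded ring atom is sp² with one p-orbital electron), so the π system is cyclic and fully conjugated.
Counting π electrons: 4 × 2 = 8 from the 4 double-bond units.
With 8 = 4·2 π electrons, Hückel's rule classifies the planar ring as antiaromatic.
This is cyclooctatetraene.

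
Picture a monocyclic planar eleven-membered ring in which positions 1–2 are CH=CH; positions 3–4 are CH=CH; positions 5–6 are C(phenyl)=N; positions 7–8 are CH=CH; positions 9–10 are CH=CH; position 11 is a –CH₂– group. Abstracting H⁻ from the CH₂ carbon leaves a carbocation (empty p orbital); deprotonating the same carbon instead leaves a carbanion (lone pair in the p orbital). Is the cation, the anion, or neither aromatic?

Once that carbon is sp², every ring atom has a p orbital and both ions are fully conjugated.
Cation: 5 × 2 + 0 = 10 π electrons → 4(2)+2, aromatic.
Anion: 5 × 2 + 2 = 12 π electrons → 4(3), antiaromatic.

The cation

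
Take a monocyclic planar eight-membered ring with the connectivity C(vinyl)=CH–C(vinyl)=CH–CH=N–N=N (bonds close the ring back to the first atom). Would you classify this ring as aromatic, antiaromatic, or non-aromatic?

The p orbitals form a continuous loop: each doubly-bonded ring atom is sp² with one p-orbital electron; the doubly-bonded nitrogens are pyridine-type — their lone pairs lie in the ring plane, leaving one electron in the p orbital. The ring is fully conjugated.
Adding the contributions, 4 × 2 = 8 from the 4 double-bond units.
With 8 = 4·2 π electrons, Hückel's rule classifies the planar ring as antiaromatic.

Antiaromatic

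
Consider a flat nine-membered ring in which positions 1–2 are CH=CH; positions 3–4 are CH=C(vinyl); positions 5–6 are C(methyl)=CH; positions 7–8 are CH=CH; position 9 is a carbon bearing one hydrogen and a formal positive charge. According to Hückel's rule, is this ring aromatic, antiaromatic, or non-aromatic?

The p orbitals form a continuous loop: every atom in a ring double bond is sp² and brings one electron to the p orbital; the carbocation has an empty p orbital. The ring is fully conjugated.
Counting π electrons: 4 × 2 = 8 from the double-bond units + 0 from the CH(+) atom = 8.
A 4n π count (8, n = 2) in a planar conjugated ring means antiaromatic.

Antiaromatic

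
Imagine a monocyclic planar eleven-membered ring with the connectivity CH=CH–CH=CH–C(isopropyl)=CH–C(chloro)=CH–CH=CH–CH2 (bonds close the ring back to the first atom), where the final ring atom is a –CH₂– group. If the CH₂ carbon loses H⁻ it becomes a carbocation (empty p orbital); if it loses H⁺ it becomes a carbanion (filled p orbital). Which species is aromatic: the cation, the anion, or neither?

The cation

Both ions have a continuous loop of p orbitals — each ring atom is sp².
Cation: 5 × 2 + 0 = 10 π electrons → 4(2)+2, aromatic.
Anion: 5 × 2 + 2 = 12 π electrons → 4(3), antiaromatic.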